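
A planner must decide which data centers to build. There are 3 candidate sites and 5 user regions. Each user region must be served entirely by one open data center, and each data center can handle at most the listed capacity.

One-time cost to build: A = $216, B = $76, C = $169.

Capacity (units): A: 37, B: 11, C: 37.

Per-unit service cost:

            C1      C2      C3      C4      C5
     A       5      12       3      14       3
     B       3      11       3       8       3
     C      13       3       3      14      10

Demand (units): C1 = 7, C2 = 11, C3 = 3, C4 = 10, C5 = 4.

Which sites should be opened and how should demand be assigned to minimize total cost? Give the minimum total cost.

Minimum total cost: 460

Open {B, C}: C1→B 3·7=21, C2→C 3·11=33, C3→C 3·3=9, C4→C 14·10=140, C5→B 3·4=12.
Loads: B carries 11/11, C carries 24/37. Service 215; fixed 245; total 460.
Next best feasible plan costs 482.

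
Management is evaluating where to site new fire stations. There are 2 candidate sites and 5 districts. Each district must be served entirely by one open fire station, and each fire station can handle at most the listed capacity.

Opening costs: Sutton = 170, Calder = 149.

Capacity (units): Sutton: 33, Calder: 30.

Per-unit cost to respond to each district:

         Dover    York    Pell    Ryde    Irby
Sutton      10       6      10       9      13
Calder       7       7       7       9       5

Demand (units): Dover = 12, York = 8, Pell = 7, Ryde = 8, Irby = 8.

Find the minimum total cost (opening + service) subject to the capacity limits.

Minimum total cost: 612

Open {Sutton, Calder}: Dover→Calder 7·12=84, York→Sutton 6·8=48, Pell→Calder 7·7=49, Ryde→Sutton 9·8=72, Irby→Calder 5·8=40.
Loads: Sutton carries 16/33, Calder carries 27/30. Service 293; fixed 319; total 612.
Next best feasible plan costs 633.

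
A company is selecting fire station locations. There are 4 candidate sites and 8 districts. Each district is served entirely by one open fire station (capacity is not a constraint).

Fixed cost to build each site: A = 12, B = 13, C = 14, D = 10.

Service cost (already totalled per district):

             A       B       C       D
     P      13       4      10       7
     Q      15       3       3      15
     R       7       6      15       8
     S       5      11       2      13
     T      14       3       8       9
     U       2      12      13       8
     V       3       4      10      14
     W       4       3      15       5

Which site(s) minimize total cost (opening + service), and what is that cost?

For any fixed open set, each district goes to its cheapest open site; total = fixed + service.
{A, B}: P→B 4, Q→B 3, R→B 6, S→A 5, T→B 3, U→A 2, V→A 3, W→B 3. Service 29; fixed 25; total 54.
{B}: P→B 4, Q→B 3, R→B 6, S→B 11, T→B 3, U→B 12, V→B 4, W→B 3. Service 46; fixed 13; total 59.
{A, B, D}: P→B 4, Q→B 3, R→B 6, S→A 5, T→B 3, U→A 2, V→A 3, W→B 3. Service 29; fixed 35; total 64.
{A, B, C, D}: P→B 4, Q→B 3, R→B 6, S→C 2, T→B 3, U→A 2, V→A 3, W→B 3. Service 26; fixed 49; total 75.
No other subset beats 54.

Open A and B; minimum total cost 54.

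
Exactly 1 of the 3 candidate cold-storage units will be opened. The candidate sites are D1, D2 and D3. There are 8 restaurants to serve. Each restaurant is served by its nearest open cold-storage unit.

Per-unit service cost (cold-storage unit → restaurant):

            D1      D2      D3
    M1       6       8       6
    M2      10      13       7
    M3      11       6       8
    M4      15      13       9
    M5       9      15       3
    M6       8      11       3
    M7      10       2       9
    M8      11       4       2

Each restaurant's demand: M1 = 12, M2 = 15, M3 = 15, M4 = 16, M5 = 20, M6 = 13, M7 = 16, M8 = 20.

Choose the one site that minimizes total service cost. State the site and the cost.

With exactly 1 open, each restaurant uses its cheapest among the chosen.
{D3}: M1→D3 6·12=72, M2→D3 7·15=105, M3→D3 8·15=120, M4→D3 9·16=144, M5→D3 3·20=60, M6→D3 3·13=39, M7→D3 9·16=144, M8→D3 2·20=40. Service cost 724.
{D2}: service cost 1144
{D1}: service cost 1291
Among all 3 size-1 choices, {D3} is lowest.

Choose D3 only; total service cost 724.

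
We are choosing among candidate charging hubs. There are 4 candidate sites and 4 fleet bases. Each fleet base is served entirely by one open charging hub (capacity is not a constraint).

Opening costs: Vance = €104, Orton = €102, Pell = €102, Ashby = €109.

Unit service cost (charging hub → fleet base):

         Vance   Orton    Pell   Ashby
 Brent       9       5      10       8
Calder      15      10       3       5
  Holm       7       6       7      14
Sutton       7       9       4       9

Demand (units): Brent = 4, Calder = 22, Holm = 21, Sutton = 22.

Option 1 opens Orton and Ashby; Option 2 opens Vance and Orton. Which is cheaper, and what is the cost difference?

Option 1: {Orton, Ashby}: Brent→Orton 5·4=20, Calder→Ashby 5·22=110, Holm→Orton 6·21=126, Sutton→Orton 9·22=198. Service 454; fixed 211; total 665.
Option 2: {Vance, Orton}: Brent→Orton 5·4=20, Calder→Orton 10·22=220, Holm→Orton 6·21=126, Sutton→Vance 7·22=154. Service 520; fixed 206; total 726.
Difference: |665 − 726| = 61.

Option 1 is cheaper by 61.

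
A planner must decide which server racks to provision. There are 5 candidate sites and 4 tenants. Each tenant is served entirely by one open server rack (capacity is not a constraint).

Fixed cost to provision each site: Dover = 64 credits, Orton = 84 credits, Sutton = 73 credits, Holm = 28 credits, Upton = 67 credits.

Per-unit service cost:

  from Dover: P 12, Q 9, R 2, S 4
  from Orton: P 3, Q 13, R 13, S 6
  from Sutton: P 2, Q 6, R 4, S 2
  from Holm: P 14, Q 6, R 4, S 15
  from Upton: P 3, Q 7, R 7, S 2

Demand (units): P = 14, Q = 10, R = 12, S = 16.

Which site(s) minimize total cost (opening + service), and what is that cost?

Open Sutton only; minimum total cost 241.

For any fixed open set, each tenant goes to its cheapest open site; total = fixed + service.
{Sutton}: P→Sutton 2·14=28, Q→Sutton 6·10=60, R→Sutton 4·12=48, S→Sutton 2·16=32. Service 168; fixed 73; total 241.
{Sutton, Holm}: service 168 + fixed 101 = 269
{Holm, Upton}: service 182 + fixed 95 = 277
{Dover, Orton, Sutton, Holm, Upton}: service 144 + fixed 316 = 460
No other subset beats 241.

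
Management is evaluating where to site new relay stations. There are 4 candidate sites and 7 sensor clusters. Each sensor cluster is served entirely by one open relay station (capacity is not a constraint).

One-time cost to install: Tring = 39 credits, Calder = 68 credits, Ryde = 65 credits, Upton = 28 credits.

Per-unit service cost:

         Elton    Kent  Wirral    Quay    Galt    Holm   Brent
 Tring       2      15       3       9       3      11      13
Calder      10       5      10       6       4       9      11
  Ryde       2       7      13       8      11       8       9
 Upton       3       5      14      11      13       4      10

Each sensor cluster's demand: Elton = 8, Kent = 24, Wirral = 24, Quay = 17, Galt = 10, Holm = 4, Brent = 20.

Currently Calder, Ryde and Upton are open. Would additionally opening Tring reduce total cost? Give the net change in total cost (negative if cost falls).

Current service cost with {Calder, Ryde, Upton}: 714.
Adding Tring: each sensor cluster re-picks its cheapest; new service cost 536, saving 178.
Extra fixed cost: 39. Net change = 39 − 178 = -139.
(Totals: 875 → 736.)

Yes — net change −139 (cost falls by 139).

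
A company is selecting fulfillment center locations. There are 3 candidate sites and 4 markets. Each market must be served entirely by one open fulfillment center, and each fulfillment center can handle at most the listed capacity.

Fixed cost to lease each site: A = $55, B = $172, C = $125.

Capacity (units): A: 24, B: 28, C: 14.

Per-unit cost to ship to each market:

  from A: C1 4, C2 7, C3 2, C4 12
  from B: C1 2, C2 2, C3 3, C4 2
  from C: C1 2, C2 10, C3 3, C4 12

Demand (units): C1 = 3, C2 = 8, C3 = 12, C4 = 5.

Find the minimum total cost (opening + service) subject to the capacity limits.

Open {B}: C1→B 2·3=6, C2→B 2·8=16, C3→B 3·12=36, C4→B 2·5=10.
Loads: B carries 28/28. Service 68; fixed 172; total 240.
Next best feasible plan costs 283.

Minimum total cost: 240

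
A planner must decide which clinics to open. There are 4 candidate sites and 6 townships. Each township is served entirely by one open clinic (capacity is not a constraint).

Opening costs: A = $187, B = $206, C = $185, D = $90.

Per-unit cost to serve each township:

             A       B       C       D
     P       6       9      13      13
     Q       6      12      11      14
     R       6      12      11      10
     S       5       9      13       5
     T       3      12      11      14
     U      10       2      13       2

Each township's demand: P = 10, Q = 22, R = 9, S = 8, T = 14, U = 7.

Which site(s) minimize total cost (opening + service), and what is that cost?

Open A only; minimum total cost 585.

For any fixed open set, each township goes to its cheapest open site; total = fixed + service.
{A}: P→A 6·10=60, Q→A 6·22=132, R→A 6·9=54, S→A 5·8=40, T→A 3·14=42, U→A 10·7=70. Service 398; fixed 187; total 585.
{A, D}: P→A 6·10=60, Q→A 6·22=132, R→A 6·9=54, S→A 5·8=40, T→A 3·14=42, U→D 2·7=14. Service 342; fixed 277; total 619.
{A, B}: P→A 6·10=60, Q→A 6·22=132, R→A 6·9=54, S→A 5·8=40, T→A 3·14=42, U→B 2·7=14. Service 342; fixed 393; total 735.
{A, B, C, D}: P→A 6·10=60, Q→A 6·22=132, R→A 6·9=54, S→A 5·8=40, T→A 3·14=42, U→B 2·7=14. Service 342; fixed 668; total 1010.
No other subset beats 585.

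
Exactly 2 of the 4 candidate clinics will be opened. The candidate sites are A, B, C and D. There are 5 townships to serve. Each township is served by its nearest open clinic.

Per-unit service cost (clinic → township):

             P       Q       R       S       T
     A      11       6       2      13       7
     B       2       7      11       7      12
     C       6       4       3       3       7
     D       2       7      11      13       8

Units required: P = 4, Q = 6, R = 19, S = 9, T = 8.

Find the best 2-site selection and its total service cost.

With exactly 2 open, each township uses its cheapest among the chosen.
{A, C}: P→C 6·4=24, Q→C 4·6=24, R→A 2·19=38, S→C 3·9=27, T→A 7·8=56. Service cost 169.
{B, C}: service cost 172
{C, D}: service cost 172
Among all 6 size-2 choices, {A, C} is lowest.

Choose A and C; total service cost 169.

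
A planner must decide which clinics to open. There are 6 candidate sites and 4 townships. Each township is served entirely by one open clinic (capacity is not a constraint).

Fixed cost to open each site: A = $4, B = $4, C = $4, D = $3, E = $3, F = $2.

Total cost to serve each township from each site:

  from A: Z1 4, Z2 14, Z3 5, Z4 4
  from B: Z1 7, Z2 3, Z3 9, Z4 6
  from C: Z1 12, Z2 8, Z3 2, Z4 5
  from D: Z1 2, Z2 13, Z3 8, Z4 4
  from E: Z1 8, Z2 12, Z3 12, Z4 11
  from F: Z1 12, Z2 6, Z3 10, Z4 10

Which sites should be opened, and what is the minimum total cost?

Open B, C and D; minimum total cost 22.

For any fixed open set, each township goes to its cheapest open site; total = fixed + service.
{B, C, D}: Z1→D 2, Z2→B 3, Z3→C 2, Z4→D 4. Service 11; fixed 11; total 22.
{C, D}: Z1→D 2, Z2→C 8, Z3→C 2, Z4→D 4. Service 16; fixed 7; total 23.
{C, D, F}: service 14 + fixed 9 = 23
{A, B, C, D, E, F}: Z1→D 2, Z2→B 3, Z3→C 2, Z4→A 4. Service 11; fixed 20; total 31.
No other subset beats 22.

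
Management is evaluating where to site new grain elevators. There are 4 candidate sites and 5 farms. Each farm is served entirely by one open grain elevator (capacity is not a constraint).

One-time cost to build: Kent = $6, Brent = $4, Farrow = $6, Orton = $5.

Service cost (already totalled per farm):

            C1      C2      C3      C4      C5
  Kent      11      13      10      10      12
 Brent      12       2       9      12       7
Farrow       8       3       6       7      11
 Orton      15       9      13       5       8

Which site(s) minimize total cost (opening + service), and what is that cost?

Open Brent and Farrow; minimum total cost 40.

For any fixed open set, each farm goes to its cheapest open site; total = fixed + service.
{Brent, Farrow}: C1→Farrow 8, C2→Brent 2, C3→Farrow 6, C4→Farrow 7, C5→Brent 7. Service 30; fixed 10; total 40.
{Farrow}: service 35 + fixed 6 = 41
{Farrow, Orton}: service 30 + fixed 11 = 41
{Kent, Brent, Farrow, Orton}: service 28 + fixed 21 = 49
(All 15 nonempty subsets were checked; Brent and Farrow is lowest.)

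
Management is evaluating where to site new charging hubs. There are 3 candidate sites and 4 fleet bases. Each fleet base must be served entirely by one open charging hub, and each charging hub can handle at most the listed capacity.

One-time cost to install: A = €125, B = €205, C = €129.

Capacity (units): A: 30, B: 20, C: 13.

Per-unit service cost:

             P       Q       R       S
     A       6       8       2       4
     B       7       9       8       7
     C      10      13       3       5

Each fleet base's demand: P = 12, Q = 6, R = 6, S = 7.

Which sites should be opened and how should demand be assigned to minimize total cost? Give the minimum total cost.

Minimum total cost: 420

Open {A, C}: P→A 6·12=72, Q→A 8·6=48, R→C 3·6=18, S→A 4·7=28.
Loads: A carries 25/30, C carries 6/13. Service 166; fixed 254; total 420.
Next best feasible plan costs 421.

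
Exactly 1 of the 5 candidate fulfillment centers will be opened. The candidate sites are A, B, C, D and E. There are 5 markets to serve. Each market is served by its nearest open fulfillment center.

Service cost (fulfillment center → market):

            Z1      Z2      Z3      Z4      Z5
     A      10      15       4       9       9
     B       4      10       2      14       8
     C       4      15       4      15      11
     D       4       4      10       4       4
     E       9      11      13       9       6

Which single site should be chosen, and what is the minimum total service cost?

With exactly 1 open, each market uses its cheapest among the chosen.
{D}: Z1→D 4, Z2→D 4, Z3→D 10, Z4→D 4, Z5→D 4. Service cost 26.
{B}: service cost 38
{A}: service cost 47
Among all 5 size-1 choices, {D} is lowest.

Choose D only; total service cost 26.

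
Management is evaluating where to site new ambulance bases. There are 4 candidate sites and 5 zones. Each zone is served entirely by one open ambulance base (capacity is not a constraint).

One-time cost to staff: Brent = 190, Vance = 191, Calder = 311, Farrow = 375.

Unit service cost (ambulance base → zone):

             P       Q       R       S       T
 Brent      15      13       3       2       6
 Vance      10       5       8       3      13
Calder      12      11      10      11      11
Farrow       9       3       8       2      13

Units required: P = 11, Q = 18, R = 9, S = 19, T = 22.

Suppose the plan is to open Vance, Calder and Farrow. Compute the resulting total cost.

Each zone is assigned to its cheapest site among the open ones.
{Vance, Calder, Farrow}: P→Farrow 9·11=99, Q→Farrow 3·18=54, R→Vance 8·9=72, S→Farrow 2·19=38, T→Calder 11·22=242. Service 505; fixed 877; total 1382.

Total cost: 1382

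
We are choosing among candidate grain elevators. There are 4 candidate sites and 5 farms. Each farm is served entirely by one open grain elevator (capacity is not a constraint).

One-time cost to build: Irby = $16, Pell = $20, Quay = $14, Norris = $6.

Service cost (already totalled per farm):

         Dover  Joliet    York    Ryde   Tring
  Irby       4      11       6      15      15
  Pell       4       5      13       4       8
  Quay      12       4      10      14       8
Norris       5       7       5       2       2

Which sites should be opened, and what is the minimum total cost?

Open Norris only; minimum total cost 27.

For any fixed open set, each farm goes to its cheapest open site; total = fixed + service.
{Norris}: Dover→Norris 5, Joliet→Norris 7, York→Norris 5, Ryde→Norris 2, Tring→Norris 2. Service 21; fixed 6; total 27.
{Quay, Norris}: service 18 + fixed 20 = 38
{Irby, Norris}: Dover→Irby 4, Joliet→Norris 7, York→Norris 5, Ryde→Norris 2, Tring→Norris 2. Service 20; fixed 22; total 42.
{Irby, Pell, Quay, Norris}: service 17 + fixed 56 = 73
(All 15 nonempty subsets were checked; Norris only is lowest.)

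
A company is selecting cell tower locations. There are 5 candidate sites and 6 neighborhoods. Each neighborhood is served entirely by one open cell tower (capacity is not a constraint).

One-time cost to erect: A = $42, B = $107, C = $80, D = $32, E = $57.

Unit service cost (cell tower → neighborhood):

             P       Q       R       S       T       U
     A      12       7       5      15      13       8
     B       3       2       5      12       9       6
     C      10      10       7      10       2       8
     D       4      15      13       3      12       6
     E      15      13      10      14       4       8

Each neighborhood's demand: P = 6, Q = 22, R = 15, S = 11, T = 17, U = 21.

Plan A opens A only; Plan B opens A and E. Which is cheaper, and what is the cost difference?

Plan A: {A}: P→A 12·6=72, Q→A 7·22=154, R→A 5·15=75, S→A 15·11=165, T→A 13·17=221, U→A 8·21=168. Service 855; fixed 42; total 897.
Plan B: {A, E}: P→A 12·6=72, Q→A 7·22=154, R→A 5·15=75, S→E 14·11=154, T→E 4·17=68, U→A 8·21=168. Service 691; fixed 99; total 790.
Difference: |897 − 790| = 107.

Plan B is cheaper by 107.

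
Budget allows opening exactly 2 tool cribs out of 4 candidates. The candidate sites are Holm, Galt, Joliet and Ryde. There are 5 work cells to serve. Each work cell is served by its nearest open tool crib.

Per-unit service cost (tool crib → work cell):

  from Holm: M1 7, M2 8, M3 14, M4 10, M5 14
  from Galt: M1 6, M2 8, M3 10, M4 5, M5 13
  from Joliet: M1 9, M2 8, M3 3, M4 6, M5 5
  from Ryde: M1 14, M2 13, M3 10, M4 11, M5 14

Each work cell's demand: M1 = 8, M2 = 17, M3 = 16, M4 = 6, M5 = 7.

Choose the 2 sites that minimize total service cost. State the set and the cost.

Choose Galt and Joliet; total service cost 297.

With exactly 2 open, each work cell uses its cheapest among the chosen.
{Galt, Joliet}: M1→Galt 6·8=48, M2→Galt 8·17=136, M3→Joliet 3·16=48, M4→Galt 5·6=30, M5→Joliet 5·7=35. Service cost 297.
{Holm, Joliet}: service cost 311
{Joliet, Ryde}: service cost 327
Among all 6 size-2 choices, {Galt, Joliet} is lowest.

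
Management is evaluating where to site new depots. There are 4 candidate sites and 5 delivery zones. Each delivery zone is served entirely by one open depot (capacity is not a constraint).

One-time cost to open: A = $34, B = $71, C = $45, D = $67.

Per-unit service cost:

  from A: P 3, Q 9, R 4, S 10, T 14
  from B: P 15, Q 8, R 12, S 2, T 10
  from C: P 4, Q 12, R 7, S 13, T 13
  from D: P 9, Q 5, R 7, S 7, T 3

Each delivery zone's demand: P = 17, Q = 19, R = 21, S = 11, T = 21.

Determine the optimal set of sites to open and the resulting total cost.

Open A and D; minimum total cost 471.

For any fixed open set, each delivery zone goes to its cheapest open site; total = fixed + service.
{A, D}: P→A 3·17=51, Q→D 5·19=95, R→A 4·21=84, S→D 7·11=77, T→D 3·21=63. Service 370; fixed 101; total 471.
{A, B, D}: service 315 + fixed 172 = 487
{A, C, D}: service 370 + fixed 146 = 516
{A, B, C, D}: P→A 3·17=51, Q→D 5·19=95, R→A 4·21=84, S→B 2·11=22, T→D 3·21=63. Service 315; fixed 217; total 532.
(All 15 nonempty subsets were checked; A and D is lowest.)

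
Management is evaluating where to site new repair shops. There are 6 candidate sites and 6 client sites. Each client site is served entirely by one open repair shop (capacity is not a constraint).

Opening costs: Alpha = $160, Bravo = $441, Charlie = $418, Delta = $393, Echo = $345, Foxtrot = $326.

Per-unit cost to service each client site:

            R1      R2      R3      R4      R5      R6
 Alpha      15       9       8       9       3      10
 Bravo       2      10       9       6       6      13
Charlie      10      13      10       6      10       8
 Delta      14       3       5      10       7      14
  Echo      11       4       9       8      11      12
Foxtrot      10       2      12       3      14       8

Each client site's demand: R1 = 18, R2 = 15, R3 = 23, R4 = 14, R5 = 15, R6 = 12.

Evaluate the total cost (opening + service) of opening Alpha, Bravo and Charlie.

Each client site is assigned to its cheapest site among the open ones.
{Alpha, Bravo, Charlie}: R1→Bravo 2·18=36, R2→Alpha 9·15=135, R3→Alpha 8·23=184, R4→Bravo 6·14=84, R5→Alpha 3·15=45, R6→Charlie 8·12=96. Service 580; fixed 1019; total 1599.

Total cost: 1599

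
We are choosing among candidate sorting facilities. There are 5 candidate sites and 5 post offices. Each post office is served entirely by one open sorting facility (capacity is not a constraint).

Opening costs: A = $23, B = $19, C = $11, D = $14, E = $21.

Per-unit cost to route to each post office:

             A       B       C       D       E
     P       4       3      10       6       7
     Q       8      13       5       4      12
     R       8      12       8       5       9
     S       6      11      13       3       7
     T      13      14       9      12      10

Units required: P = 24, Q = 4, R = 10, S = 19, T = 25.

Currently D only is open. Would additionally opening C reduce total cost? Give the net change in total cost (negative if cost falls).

Yes — net change −64 (cost falls by 64).

Current service cost with {D}: 567.
Adding C: each post office re-picks its cheapest; new service cost 492, saving 75.
Extra fixed cost: 11. Net change = 11 − 75 = -64.
(Totals: 581 → 517.)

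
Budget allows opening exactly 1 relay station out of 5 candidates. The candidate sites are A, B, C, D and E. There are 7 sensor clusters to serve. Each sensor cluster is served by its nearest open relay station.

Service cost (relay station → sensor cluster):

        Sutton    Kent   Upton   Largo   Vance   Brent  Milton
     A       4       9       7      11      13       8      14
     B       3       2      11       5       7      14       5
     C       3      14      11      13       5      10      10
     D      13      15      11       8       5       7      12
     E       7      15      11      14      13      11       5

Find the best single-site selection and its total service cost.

Choose B only; total service cost 47.

With exactly 1 open, each sensor cluster uses its cheapest among the chosen.
{B}: Sutton→B 3, Kent→B 2, Upton→B 11, Largo→B 5, Vance→B 7, Brent→B 14, Milton→B 5. Service cost 47.
{A}: service cost 66
{C}: service cost 66
Among all 5 size-1 choices, {B} is lowest.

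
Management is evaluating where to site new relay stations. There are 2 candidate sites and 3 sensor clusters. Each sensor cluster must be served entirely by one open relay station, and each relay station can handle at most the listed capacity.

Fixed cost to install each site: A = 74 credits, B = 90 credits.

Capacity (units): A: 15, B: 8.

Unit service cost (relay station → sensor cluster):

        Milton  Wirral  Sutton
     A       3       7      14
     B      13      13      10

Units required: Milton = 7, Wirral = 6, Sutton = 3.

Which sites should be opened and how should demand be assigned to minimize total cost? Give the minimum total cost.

Minimum total cost: 257

Open {A, B}: Milton→A 3·7=21, Wirral→A 7·6=42, Sutton→B 10·3=30.
Loads: A carries 13/15, B carries 3/8. Service 93; fixed 164; total 257.
Next best feasible plan costs 305.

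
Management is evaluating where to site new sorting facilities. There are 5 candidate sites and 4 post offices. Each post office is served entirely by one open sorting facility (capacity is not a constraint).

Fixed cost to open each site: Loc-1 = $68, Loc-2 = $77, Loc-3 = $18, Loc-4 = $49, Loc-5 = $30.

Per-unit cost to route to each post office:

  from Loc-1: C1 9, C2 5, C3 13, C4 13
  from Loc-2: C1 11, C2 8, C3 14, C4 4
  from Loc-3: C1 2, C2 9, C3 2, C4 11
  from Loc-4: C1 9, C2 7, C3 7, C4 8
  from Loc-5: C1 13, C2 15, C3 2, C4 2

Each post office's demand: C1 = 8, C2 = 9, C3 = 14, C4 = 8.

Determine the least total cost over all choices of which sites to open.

Minimum total cost: 189

For any fixed open set, each post office goes to its cheapest open site; total = fixed + service.
{Loc-3, Loc-5}: C1→Loc-3 2·8=16, C2→Loc-3 9·9=81, C3→Loc-3 2·14=28, C4→Loc-5 2·8=16. Service 141; fixed 48; total 189.
{Loc-3, Loc-4, Loc-5}: C1→Loc-3 2·8=16, C2→Loc-4 7·9=63, C3→Loc-3 2·14=28, C4→Loc-5 2·8=16. Service 123; fixed 97; total 220.
{Loc-1, Loc-3, Loc-5}: C1→Loc-3 2·8=16, C2→Loc-1 5·9=45, C3→Loc-3 2·14=28, C4→Loc-5 2·8=16. Service 105; fixed 116; total 221.
{Loc-1, Loc-2, Loc-3, Loc-4, Loc-5}: C1→Loc-3 2·8=16, C2→Loc-1 5·9=45, C3→Loc-3 2·14=28, C4→Loc-5 2·8=16. Service 105; fixed 242; total 347.
No other subset beats 189.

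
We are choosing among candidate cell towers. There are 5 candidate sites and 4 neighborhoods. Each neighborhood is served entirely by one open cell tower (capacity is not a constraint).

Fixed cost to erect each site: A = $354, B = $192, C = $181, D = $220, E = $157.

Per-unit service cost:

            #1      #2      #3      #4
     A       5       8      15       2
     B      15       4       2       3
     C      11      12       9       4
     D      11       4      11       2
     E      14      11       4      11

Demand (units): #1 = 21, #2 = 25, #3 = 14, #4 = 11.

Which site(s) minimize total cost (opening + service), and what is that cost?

Open B only; minimum total cost 668.

For any fixed open set, each neighborhood goes to its cheapest open site; total = fixed + service.
{B}: #1→B 15·21=315, #2→B 4·25=100, #3→B 2·14=28, #4→B 3·11=33. Service 476; fixed 192; total 668.
{D}: service 507 + fixed 220 = 727
{B, C}: #1→C 11·21=231, #2→B 4·25=100, #3→B 2·14=28, #4→B 3·11=33. Service 392; fixed 373; total 765.
{A, B, C, D, E}: #1→A 5·21=105, #2→B 4·25=100, #3→B 2·14=28, #4→A 2·11=22. Service 255; fixed 1104; total 1359.
No other subset beats 668.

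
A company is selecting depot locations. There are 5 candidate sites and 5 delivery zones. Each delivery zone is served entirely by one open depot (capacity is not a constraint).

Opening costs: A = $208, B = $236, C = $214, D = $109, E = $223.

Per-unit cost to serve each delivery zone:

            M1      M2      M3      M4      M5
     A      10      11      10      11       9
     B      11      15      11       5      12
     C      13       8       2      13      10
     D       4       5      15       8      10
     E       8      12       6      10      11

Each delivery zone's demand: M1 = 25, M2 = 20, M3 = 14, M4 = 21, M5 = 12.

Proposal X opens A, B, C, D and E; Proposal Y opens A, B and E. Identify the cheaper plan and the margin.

Proposal X: {A, B, C, D, E}: M1→D 4·25=100, M2→D 5·20=100, M3→C 2·14=28, M4→B 5·21=105, M5→A 9·12=108. Service 441; fixed 990; total 1431.
Proposal Y: {A, B, E}: M1→E 8·25=200, M2→A 11·20=220, M3→E 6·14=84, M4→B 5·21=105, M5→A 9·12=108. Service 717; fixed 667; total 1384.
Difference: |1431 − 1384| = 47.

Proposal Y is cheaper by 47.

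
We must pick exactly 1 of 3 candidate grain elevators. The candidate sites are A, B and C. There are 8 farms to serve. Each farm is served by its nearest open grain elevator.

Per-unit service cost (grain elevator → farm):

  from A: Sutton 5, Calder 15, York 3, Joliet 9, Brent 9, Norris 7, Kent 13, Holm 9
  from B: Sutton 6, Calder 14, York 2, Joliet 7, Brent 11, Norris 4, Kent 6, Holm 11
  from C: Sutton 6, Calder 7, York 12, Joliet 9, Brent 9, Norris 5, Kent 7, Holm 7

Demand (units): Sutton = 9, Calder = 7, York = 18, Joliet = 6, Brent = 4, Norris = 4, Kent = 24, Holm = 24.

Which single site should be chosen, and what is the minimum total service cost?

With exactly 1 open, each farm uses its cheapest among the chosen.
{B}: Sutton→B 6·9=54, Calder→B 14·7=98, York→B 2·18=36, Joliet→B 7·6=42, Brent→B 11·4=44, Norris→B 4·4=16, Kent→B 6·24=144, Holm→B 11·24=264. Service cost 698.
{C}: service cost 765
{A}: service cost 850
Among all 3 size-1 choices, {B} is lowest.

Choose B only; total service cost 698.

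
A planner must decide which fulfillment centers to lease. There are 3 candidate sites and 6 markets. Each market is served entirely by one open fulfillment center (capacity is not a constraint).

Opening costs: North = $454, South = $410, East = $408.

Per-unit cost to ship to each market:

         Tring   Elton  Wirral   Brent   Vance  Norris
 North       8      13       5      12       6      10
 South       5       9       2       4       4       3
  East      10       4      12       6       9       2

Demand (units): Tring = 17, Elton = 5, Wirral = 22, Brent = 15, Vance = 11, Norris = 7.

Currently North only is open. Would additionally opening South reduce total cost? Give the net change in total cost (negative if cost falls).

Current service cost with {North}: 627.
Adding South: each market re-picks its cheapest; new service cost 299, saving 328.
Extra fixed cost: 410. Net change = 410 − 328 = 82.
(Totals: 1081 → 1163.)

No — net change +82 (cost rises by 82).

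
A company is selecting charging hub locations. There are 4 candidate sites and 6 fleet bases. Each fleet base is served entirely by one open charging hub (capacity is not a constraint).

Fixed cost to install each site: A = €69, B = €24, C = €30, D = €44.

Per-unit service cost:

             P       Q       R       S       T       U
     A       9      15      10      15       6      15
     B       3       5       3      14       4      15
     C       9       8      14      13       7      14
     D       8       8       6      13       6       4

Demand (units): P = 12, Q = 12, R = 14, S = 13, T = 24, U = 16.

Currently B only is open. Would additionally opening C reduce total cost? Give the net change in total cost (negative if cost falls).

Current service cost with {B}: 656.
Adding C: each fleet base re-picks its cheapest; new service cost 627, saving 29.
Extra fixed cost: 30. Net change = 30 − 29 = 1.
(Totals: 680 → 681.)

No — net change +1 (cost rises by 1).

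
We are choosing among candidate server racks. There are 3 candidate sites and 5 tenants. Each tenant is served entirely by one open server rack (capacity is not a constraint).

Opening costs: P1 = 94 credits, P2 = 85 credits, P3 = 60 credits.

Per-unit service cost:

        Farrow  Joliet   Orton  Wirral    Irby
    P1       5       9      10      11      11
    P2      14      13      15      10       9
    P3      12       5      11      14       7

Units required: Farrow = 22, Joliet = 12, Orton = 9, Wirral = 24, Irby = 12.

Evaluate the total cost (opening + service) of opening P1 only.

Total cost: 798

Each tenant is assigned to its cheapest site among the open ones.
{P1}: Farrow→P1 5·22=110, Joliet→P1 9·12=108, Orton→P1 10·9=90, Wirral→P1 11·24=264, Irby→P1 11·12=132. Service 704; fixed 94; total 798.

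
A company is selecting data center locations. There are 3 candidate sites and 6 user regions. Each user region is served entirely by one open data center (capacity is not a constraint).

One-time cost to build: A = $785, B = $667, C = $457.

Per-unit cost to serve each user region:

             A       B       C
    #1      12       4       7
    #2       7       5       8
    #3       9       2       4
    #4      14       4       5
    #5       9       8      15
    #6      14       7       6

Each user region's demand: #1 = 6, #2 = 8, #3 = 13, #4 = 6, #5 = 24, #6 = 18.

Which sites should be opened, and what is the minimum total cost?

Open B only; minimum total cost 1099.

For any fixed open set, each user region goes to its cheapest open site; total = fixed + service.
{B}: #1→B 4·6=24, #2→B 5·8=40, #3→B 2·13=26, #4→B 4·6=24, #5→B 8·24=192, #6→B 7·18=126. Service 432; fixed 667; total 1099.
{C}: service 656 + fixed 457 = 1113
{B, C}: service 414 + fixed 1124 = 1538
{A, B, C}: service 414 + fixed 1909 = 2323
(All 7 nonempty subsets were checked; B only is lowest.)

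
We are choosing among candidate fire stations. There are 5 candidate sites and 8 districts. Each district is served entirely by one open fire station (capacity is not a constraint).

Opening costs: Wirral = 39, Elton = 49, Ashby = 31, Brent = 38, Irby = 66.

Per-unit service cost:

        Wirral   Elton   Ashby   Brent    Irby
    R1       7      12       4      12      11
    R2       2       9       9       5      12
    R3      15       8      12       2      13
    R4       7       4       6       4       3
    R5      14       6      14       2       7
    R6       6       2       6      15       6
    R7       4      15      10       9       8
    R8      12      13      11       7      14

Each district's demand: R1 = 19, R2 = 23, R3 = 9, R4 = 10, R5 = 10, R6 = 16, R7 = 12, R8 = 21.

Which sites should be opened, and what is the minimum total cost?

Open Wirral, Elton, Ashby and Brent; minimum total cost 584.

For any fixed open set, each district goes to its cheapest open site; total = fixed + service.
{Wirral, Elton, Ashby, Brent}: R1→Ashby 4·19=76, R2→Wirral 2·23=46, R3→Brent 2·9=18, R4→Elton 4·10=40, R5→Brent 2·10=20, R6→Elton 2·16=32, R7→Wirral 4·12=48, R8→Brent 7·21=147. Service 427; fixed 157; total 584.
{Wirral, Ashby, Brent}: R1→Ashby 4·19=76, R2→Wirral 2·23=46, R3→Brent 2·9=18, R4→Brent 4·10=40, R5→Brent 2·10=20, R6→Wirral 6·16=96, R7→Wirral 4·12=48, R8→Brent 7·21=147. Service 491; fixed 108; total 599.
{Wirral, Elton, Brent}: service 484 + fixed 126 = 610
{Wirral, Elton, Ashby, Brent, Irby}: service 417 + fixed 223 = 640
No other subset beats 584.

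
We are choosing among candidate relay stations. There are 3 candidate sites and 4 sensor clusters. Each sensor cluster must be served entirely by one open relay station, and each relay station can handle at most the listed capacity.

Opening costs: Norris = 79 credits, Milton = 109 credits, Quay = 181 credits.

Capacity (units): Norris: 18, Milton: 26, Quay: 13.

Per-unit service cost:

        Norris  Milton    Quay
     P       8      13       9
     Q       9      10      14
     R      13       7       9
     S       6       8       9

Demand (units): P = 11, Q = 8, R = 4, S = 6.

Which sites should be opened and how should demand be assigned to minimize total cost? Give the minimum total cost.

Minimum total cost: 420

Open {Norris, Milton}: P→Norris 8·11=88, Q→Milton 10·8=80, R→Milton 7·4=28, S→Norris 6·6=36.
Loads: Norris carries 17/18, Milton carries 12/26. Service 232; fixed 188; total 420.
Next best feasible plan costs 432.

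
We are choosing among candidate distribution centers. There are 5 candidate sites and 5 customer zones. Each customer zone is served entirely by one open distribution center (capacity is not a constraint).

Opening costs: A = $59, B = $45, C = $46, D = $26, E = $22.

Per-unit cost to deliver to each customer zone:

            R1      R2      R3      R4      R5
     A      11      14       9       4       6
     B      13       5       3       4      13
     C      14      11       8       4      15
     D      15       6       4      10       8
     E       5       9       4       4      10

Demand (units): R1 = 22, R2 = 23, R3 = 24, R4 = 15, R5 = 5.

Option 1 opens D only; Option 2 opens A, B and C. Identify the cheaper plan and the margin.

Option 1: {D}: R1→D 15·22=330, R2→D 6·23=138, R3→D 4·24=96, R4→D 10·15=150, R5→D 8·5=40. Service 754; fixed 26; total 780.
Option 2: {A, B, C}: R1→A 11·22=242, R2→B 5·23=115, R3→B 3·24=72, R4→A 4·15=60, R5→A 6·5=30. Service 519; fixed 150; total 669.
Difference: |780 − 669| = 111.

Option 2 is cheaper by 111.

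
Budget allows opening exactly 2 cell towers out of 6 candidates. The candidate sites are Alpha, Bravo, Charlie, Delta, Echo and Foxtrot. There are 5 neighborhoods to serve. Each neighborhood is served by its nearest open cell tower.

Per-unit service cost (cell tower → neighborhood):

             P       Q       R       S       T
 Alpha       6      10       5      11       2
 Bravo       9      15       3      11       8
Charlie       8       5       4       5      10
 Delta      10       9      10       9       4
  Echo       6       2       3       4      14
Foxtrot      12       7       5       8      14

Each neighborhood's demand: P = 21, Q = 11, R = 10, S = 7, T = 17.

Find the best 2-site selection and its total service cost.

Choose Alpha and Echo; total service cost 240.

With exactly 2 open, each neighborhood uses its cheapest among the chosen.
{Alpha, Echo}: P→Alpha 6·21=126, Q→Echo 2·11=22, R→Echo 3·10=30, S→Echo 4·7=28, T→Alpha 2·17=34. Service cost 240.
{Delta, Echo}: service cost 274
{Alpha, Charlie}: service cost 290
Among all 15 size-2 choices, {Alpha, Echo} is lowest.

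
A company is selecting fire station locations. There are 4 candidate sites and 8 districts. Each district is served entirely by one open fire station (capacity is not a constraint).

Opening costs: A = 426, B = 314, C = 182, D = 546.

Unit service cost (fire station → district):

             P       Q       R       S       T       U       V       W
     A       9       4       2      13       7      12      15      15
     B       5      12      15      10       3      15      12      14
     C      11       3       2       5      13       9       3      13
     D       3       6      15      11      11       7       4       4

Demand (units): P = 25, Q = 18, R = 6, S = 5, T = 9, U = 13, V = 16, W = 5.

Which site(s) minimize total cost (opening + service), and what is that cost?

Open C only; minimum total cost 895.

For any fixed open set, each district goes to its cheapest open site; total = fixed + service.
{C}: P→C 11·25=275, Q→C 3·18=54, R→C 2·6=12, S→C 5·5=25, T→C 13·9=117, U→C 9·13=117, V→C 3·16=48, W→C 13·5=65. Service 713; fixed 182; total 895.
{B, C}: P→B 5·25=125, Q→C 3·18=54, R→C 2·6=12, S→C 5·5=25, T→B 3·9=27, U→C 9·13=117, V→C 3·16=48, W→C 13·5=65. Service 473; fixed 496; total 969.
{D}: service 602 + fixed 546 = 1148
{A, B, C, D}: service 352 + fixed 1468 = 1820
(All 15 nonempty subsets were checked; C only is lowest.)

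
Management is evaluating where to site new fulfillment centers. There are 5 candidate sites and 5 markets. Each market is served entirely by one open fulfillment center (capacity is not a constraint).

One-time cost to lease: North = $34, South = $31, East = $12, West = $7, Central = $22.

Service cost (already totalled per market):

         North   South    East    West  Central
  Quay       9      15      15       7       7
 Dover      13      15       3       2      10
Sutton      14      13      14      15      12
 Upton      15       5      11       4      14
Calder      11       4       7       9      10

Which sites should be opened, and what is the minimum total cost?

Open West only; minimum total cost 44.

For any fixed open set, each market goes to its cheapest open site; total = fixed + service.
{West}: Quay→West 7, Dover→West 2, Sutton→West 15, Upton→West 4, Calder→West 9. Service 37; fixed 7; total 44.
{East, West}: Quay→West 7, Dover→West 2, Sutton→East 14, Upton→West 4, Calder→East 7. Service 34; fixed 19; total 53.
{East}: service 50 + fixed 12 = 62
{North, South, East, West, Central}: service 29 + fixed 106 = 135
No other subset beats 44.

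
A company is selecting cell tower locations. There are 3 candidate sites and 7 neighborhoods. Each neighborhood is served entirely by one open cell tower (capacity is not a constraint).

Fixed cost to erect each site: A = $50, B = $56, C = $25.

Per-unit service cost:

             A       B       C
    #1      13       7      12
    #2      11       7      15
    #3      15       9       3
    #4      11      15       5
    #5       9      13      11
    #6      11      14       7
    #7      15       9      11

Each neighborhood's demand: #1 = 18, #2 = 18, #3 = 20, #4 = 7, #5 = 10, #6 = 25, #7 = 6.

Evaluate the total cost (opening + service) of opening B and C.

Total cost: 767

Each neighborhood is assigned to its cheapest site among the open ones.
{B, C}: #1→B 7·18=126, #2→B 7·18=126, #3→C 3·20=60, #4→C 5·7=35, #5→C 11·10=110, #6→C 7·25=175, #7→B 9·6=54. Service 686; fixed 81; total 767.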